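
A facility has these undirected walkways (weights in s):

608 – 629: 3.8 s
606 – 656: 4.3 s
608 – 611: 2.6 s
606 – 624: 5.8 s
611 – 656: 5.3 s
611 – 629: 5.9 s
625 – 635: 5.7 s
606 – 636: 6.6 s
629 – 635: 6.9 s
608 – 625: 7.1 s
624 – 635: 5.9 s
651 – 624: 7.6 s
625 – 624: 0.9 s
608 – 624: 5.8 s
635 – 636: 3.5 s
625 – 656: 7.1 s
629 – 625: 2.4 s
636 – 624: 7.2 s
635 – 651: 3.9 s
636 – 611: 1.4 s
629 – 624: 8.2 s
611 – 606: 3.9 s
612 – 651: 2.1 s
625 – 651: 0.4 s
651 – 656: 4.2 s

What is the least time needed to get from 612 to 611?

Settle nodes by increasing distance from 612:
612: 0
651: 2.1  (via 612)
625: 2.5  (via 651)
624: 3.4  (via 625)
629: 4.9  (via 625)
635: 6  (via 651)
656: 6.3  (via 651)
608: 8.7  (via 629)
606: 9.2  (via 624)
636: 9.5  (via 635)
611: 10.8  (via 629)
Shortest route: 612–651–625–629–611 = 10.8 s.

10.8 s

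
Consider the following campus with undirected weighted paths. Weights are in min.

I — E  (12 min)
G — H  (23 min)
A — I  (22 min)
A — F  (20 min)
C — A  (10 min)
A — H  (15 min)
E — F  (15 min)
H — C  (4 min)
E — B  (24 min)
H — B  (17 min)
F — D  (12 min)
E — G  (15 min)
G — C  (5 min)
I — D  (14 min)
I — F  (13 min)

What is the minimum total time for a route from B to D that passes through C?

Shortest B→C: B → H → C = 21
Shortest C→D: C → A → F → D = 42
Total via C: 21 + 42 = 63 min.

63 min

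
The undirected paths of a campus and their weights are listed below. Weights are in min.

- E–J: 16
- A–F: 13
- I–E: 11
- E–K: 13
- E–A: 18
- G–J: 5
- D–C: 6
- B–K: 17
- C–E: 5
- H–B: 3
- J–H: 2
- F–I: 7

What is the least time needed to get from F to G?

39 min

Shortest distances from F:
F: 0
I: 7  (via F)
A: 13  (via F)
E: 18  (via I)
C: 23  (via E)
D: 29  (via C)
K: 31  (via E)
J: 34  (via E)
H: 36  (via J)
B: 39  (via H)
G: 39  (via J)
Shortest route: F → I → E → J → G = 39 min.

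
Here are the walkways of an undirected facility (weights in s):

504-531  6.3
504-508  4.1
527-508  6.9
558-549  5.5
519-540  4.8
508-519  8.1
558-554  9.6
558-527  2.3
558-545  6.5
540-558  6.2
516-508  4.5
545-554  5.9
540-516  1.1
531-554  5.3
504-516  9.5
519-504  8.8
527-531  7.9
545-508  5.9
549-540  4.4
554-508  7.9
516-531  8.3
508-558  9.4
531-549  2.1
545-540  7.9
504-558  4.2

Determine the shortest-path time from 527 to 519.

Compare a few routes:
527–508–519: 6.9+8.1 = 15
527–558–504–519: 2.3+4.2+8.8 = 15.3
527–558–540–519: 2.3+6.2+4.8 = 13.3
The minimum is 13.3 s via 527–558–540–519.

13.3 s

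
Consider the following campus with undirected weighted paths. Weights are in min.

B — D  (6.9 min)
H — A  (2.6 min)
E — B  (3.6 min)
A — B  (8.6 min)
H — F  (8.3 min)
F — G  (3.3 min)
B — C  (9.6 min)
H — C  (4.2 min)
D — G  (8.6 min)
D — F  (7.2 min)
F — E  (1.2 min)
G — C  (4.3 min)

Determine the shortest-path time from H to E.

9.5 min

Candidate routes:
H → F → E: 8.3+1.2 = 9.5
H → A → B → E: 2.6+8.6+3.6 = 14.8
H → C → G → F → E: 4.2+4.3+3.3+1.2 = 13
H → C → B → E: 4.2+9.6+3.6 = 17.4
Cheapest is H → F → E at 9.5 min.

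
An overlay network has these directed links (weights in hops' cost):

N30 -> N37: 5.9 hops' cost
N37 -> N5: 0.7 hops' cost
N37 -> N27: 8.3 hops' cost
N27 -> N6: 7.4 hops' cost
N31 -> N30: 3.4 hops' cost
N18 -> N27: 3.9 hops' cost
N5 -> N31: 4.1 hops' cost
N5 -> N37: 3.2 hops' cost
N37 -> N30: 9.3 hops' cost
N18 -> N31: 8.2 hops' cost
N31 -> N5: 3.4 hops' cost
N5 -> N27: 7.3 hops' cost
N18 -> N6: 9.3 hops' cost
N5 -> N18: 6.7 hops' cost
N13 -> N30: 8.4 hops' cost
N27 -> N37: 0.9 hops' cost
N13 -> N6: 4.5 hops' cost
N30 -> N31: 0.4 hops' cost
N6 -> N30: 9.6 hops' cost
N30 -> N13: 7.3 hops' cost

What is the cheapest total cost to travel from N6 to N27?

20.7 hops' cost

Compare a few routes:
N6–N30–N37–N5–N27: 9.6+5.9+0.7+7.3 = 23.5
N6–N30–N31–N5–N27: 9.6+0.4+3.4+7.3 = 20.7
The minimum is 20.7 hops' cost via N6–N30–N31–N5–N27.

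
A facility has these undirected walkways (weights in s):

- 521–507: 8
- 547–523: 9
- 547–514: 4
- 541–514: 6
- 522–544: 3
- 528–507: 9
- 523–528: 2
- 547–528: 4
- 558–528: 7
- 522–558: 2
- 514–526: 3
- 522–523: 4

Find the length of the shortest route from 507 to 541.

23 s

Settle nodes by increasing distance from 507:
507: 0
521: 8  (via 507)
528: 9  (via 507)
523: 11  (via 528)
547: 13  (via 528)
522: 15  (via 523)
558: 16  (via 528)
514: 17  (via 547)
544: 18  (via 522)
526: 20  (via 514)
541: 23  (via 514)
Shortest route: 507–528–547–514–541 = 23 s.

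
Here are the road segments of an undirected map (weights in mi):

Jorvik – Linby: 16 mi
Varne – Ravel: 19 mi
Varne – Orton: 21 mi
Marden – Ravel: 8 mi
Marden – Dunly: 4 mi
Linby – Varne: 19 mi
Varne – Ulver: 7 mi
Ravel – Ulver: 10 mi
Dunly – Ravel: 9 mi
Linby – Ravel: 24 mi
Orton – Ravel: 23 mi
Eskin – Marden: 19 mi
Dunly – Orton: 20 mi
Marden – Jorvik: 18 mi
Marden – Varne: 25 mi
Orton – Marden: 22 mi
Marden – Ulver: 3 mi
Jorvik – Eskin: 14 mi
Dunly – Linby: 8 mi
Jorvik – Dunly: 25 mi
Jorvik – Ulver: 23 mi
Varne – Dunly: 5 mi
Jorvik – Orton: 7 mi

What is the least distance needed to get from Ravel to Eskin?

27 mi

Shortest distances from Ravel:
Ravel: 0
Marden: 8  (via Ravel)
Dunly: 9  (via Ravel)
Ulver: 10  (via Ravel)
Varne: 14  (via Dunly)
Linby: 17  (via Dunly)
Orton: 23  (via Ravel)
Jorvik: 26  (via Marden)
Eskin: 27  (via Marden)
Shortest route: Ravel–Marden–Eskin = 27 mi.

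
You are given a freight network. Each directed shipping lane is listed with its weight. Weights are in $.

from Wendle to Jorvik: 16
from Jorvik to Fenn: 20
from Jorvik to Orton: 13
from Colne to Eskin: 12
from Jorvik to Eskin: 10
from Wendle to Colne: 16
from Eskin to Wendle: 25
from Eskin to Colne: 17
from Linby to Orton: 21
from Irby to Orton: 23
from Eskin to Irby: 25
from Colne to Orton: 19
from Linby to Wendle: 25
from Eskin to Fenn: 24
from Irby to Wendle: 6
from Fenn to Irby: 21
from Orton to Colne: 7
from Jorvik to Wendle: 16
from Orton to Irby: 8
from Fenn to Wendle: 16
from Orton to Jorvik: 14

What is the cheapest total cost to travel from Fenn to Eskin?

Shortest distances from Fenn:
Fenn: 0
Wendle: 16  (via Fenn)
Irby: 21  (via Fenn)
Jorvik: 32  (via Wendle)
Colne: 32  (via Wendle)
Eskin: 42  (via Jorvik)
Shortest route: Fenn → Wendle → Jorvik → Eskin = $42.

$42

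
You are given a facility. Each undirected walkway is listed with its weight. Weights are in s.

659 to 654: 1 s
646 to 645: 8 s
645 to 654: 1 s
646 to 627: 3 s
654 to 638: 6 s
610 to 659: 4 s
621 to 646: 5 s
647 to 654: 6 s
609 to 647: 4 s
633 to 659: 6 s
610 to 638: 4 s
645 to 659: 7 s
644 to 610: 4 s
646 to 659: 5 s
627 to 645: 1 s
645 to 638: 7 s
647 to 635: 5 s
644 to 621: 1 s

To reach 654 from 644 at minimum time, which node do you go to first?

610

Enumerating some paths:
644–610–638–654: 4+4+6 = 14
644–621–646–659–654: 1+5+5+1 = 12
644–621–646–627–645–654: 1+5+3+1+1 = 11
644–610–659–654: 4+4+1 = 9
Cheapest is 644–610–659–654 at 9 s.
So from 644 the first move is to 610.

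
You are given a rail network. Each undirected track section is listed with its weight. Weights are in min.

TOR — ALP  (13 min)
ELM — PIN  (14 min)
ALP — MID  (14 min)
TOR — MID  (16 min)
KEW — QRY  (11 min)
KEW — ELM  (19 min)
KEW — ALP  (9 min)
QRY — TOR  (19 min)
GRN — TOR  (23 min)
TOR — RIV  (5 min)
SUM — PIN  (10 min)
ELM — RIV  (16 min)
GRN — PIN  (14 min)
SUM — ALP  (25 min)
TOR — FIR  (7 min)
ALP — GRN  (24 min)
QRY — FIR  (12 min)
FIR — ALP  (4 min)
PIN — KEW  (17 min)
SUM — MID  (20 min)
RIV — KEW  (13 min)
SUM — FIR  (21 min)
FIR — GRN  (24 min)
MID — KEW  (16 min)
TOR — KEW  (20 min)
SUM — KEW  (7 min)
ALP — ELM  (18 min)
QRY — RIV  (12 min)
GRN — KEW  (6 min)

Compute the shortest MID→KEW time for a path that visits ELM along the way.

51 min

Shortest MID→ELM: MID → ALP → ELM = 32
Shortest ELM→KEW: ELM → KEW = 19
Total via ELM: 32 + 19 = 51 min.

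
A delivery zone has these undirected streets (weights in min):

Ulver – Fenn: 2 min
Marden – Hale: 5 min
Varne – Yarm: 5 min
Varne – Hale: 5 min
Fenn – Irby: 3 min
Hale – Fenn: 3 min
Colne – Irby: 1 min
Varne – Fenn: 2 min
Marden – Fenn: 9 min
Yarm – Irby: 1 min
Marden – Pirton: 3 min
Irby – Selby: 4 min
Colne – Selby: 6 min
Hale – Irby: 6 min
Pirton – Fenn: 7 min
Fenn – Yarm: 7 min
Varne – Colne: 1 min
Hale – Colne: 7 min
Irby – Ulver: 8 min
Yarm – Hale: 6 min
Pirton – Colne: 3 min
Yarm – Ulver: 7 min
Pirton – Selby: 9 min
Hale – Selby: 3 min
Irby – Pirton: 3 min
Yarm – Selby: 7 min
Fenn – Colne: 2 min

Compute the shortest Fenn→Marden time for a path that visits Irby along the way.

9 min

Best Fenn to Irby: Fenn–Irby costing 3
Shortest Irby→Marden: Irby–Pirton–Marden = 6
Total via Irby: 3 + 6 = 9 min.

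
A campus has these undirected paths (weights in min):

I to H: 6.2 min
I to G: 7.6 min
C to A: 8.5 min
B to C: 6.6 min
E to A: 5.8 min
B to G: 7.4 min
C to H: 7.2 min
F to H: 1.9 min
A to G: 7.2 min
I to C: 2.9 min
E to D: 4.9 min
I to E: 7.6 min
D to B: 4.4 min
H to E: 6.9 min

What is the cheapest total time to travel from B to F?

Settle nodes by increasing distance from B:
B: 0
D: 4.4  (via B)
C: 6.6  (via B)
G: 7.4  (via B)
E: 9.3  (via D)
I: 9.5  (via C)
H: 13.8  (via C)
A: 14.6  (via G)
F: 15.7  (via H)
Shortest route: B → C → H → F = 15.7 min.

15.7 min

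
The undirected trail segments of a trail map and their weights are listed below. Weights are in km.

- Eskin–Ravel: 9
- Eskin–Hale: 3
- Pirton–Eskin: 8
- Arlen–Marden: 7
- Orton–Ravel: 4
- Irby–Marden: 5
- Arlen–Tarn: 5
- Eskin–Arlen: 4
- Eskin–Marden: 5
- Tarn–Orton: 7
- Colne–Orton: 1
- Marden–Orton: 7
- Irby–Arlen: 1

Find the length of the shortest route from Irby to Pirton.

13 km

Shortest distances from Irby:
Irby: 0
Arlen: 1  (via Irby)
Eskin: 5  (via Arlen)
Marden: 5  (via Irby)
Tarn: 6  (via Arlen)
Hale: 8  (via Eskin)
Orton: 12  (via Marden)
Pirton: 13  (via Eskin)
Shortest route: Irby–Arlen–Eskin–Pirton = 13 km.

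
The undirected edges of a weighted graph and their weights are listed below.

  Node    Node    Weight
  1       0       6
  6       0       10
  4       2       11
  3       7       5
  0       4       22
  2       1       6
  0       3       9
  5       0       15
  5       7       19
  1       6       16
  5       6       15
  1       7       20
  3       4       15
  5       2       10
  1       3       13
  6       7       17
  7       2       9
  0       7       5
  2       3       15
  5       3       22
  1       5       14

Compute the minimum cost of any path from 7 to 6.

15

Running Dijkstra from 7:
7: 0
0: 5  (via 7)
3: 5  (via 7)
2: 9  (via 7)
1: 11  (via 0)
6: 15  (via 0)
Shortest route: 7 → 0 → 6 = 15.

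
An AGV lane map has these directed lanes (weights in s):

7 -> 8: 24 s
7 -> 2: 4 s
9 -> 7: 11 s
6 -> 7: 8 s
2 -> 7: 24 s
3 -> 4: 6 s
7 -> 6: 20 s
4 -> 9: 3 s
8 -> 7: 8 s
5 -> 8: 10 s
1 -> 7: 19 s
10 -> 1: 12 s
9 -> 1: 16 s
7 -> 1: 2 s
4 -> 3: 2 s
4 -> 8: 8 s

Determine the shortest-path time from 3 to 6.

Running Dijkstra from 3:
3: 0
4: 6  (via 3)
9: 9  (via 4)
8: 14  (via 4)
7: 20  (via 9)
1: 22  (via 7)
2: 24  (via 7)
6: 40  (via 7)
Shortest route: 3 → 4 → 9 → 7 → 6 = 40 s.

40 s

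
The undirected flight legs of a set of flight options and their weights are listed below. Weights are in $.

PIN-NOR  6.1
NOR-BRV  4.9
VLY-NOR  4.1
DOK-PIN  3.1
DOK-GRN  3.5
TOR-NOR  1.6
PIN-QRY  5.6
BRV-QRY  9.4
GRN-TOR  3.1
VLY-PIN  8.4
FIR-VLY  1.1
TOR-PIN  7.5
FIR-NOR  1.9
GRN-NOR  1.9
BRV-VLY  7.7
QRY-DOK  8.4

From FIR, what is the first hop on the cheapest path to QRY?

Enumerating some paths:
FIR - NOR - GRN - DOK - QRY: 1.9+1.9+3.5+8.4 = 15.7
FIR - NOR - PIN - QRY: 1.9+6.1+5.6 = 13.6
FIR - VLY - PIN - QRY: 1.1+8.4+5.6 = 15.1
Cheapest is FIR - NOR - PIN - QRY at $13.6.
So from FIR the first move is to NOR.

NOR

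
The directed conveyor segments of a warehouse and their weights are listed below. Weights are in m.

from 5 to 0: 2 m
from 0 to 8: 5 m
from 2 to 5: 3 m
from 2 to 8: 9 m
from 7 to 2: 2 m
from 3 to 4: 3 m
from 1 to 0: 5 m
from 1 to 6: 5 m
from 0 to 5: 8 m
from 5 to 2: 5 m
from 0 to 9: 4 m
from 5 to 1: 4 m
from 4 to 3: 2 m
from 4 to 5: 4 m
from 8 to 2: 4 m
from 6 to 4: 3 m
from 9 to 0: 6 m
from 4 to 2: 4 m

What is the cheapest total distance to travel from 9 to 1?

Enumerating some paths:
9–0–8–2–5–1: 6+5+4+3+4 = 22
9–0–5–1: 6+8+4 = 18
Cheapest is 9–0–5–1 at 18 m.

18 m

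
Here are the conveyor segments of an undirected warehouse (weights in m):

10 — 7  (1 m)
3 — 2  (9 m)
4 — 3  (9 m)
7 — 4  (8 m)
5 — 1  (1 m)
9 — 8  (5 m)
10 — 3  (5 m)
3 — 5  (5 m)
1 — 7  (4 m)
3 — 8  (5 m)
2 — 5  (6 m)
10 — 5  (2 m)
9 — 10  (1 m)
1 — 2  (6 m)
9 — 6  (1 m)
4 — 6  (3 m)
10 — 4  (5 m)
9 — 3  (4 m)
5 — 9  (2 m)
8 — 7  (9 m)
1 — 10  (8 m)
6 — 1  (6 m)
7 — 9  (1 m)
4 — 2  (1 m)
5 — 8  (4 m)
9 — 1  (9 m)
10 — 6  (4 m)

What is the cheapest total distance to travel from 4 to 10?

5 m

Shortest distances from 4:
4: 0
2: 1  (via 4)
6: 3  (via 4)
9: 4  (via 6)
7: 5  (via 9)
10: 5  (via 4)
Shortest route: 4–10 = 5 m.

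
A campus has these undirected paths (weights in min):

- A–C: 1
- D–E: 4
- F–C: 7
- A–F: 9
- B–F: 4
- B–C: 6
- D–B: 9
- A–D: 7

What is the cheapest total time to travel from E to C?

12 min

Enumerating some paths:
E–D–B–F–A–C: 4+9+4+9+1 = 27
E–D–B–F–C: 4+9+4+7 = 24
E–D–B–C: 4+9+6 = 19
E–D–A–C: 4+7+1 = 12
The minimum is 12 min via E–D–A–C.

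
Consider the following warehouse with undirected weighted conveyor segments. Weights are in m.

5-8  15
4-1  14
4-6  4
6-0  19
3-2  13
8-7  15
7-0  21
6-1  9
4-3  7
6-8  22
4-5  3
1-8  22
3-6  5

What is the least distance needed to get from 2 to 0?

37 m

Candidate routes:
2–3–4–6–0: 13+7+4+19 = 43
2–3–6–0: 13+5+19 = 37
The minimum is 37 m via 2–3–6–0.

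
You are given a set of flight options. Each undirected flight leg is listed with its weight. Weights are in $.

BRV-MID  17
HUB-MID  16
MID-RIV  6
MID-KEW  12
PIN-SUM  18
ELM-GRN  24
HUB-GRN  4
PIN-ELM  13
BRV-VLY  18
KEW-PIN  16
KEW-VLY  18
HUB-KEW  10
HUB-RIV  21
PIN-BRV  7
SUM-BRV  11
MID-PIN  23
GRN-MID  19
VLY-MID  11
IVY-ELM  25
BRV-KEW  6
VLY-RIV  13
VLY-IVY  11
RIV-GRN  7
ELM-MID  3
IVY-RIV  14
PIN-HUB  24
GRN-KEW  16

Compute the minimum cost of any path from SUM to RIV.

Settle nodes by increasing distance from SUM:
SUM: 0
BRV: 11  (via SUM)
KEW: 17  (via BRV)
PIN: 18  (via SUM)
HUB: 27  (via KEW)
MID: 28  (via BRV)
VLY: 29  (via BRV)
ELM: 31  (via PIN)
GRN: 31  (via HUB)
RIV: 34  (via MID)
Shortest route: SUM–BRV–MID–RIV = $34.

$34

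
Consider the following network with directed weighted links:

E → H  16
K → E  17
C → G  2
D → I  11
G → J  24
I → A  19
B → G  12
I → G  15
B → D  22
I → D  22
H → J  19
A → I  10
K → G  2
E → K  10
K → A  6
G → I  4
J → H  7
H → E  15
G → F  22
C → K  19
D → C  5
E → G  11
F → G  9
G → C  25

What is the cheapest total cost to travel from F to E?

55

Shortest distances from F:
F: 0
G: 9  (via F)
I: 13  (via G)
A: 32  (via I)
J: 33  (via G)
C: 34  (via G)
D: 35  (via I)
H: 40  (via J)
K: 53  (via C)
E: 55  (via H)
Shortest route: F → G → J → H → E = 55.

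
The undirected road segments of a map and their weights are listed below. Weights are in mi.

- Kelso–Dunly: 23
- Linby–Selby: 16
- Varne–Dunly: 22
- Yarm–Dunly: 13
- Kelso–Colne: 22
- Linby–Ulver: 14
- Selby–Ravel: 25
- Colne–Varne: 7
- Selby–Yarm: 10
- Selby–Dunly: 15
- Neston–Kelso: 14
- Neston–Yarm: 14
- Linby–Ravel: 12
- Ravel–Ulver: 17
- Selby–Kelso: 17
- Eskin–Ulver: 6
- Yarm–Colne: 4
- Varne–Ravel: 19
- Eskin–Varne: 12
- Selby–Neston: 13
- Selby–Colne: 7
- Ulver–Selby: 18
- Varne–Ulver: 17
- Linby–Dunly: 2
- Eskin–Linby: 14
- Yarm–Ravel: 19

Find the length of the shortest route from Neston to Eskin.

Candidate routes:
Neston–Selby–Colne–Varne–Eskin: 13+7+7+12 = 39
Neston–Yarm–Colne–Varne–Eskin: 14+4+7+12 = 37
The minimum is 37 mi via Neston–Yarm–Colne–Varne–Eskin.

37 mi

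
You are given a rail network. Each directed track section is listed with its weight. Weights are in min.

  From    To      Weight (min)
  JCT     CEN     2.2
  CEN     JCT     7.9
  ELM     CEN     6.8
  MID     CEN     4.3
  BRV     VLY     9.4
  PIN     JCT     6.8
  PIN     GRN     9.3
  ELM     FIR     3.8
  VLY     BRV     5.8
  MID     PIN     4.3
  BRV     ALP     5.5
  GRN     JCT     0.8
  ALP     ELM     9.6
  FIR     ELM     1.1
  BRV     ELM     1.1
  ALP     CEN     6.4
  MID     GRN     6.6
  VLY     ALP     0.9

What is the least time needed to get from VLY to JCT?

Shortest distances from VLY:
VLY: 0
ALP: 0.9  (via VLY)
BRV: 5.8  (via VLY)
ELM: 6.9  (via BRV)
CEN: 7.3  (via ALP)
FIR: 10.7  (via ELM)
JCT: 15.2  (via CEN)
Shortest route: VLY → ALP → CEN → JCT = 15.2 min.

15.2 min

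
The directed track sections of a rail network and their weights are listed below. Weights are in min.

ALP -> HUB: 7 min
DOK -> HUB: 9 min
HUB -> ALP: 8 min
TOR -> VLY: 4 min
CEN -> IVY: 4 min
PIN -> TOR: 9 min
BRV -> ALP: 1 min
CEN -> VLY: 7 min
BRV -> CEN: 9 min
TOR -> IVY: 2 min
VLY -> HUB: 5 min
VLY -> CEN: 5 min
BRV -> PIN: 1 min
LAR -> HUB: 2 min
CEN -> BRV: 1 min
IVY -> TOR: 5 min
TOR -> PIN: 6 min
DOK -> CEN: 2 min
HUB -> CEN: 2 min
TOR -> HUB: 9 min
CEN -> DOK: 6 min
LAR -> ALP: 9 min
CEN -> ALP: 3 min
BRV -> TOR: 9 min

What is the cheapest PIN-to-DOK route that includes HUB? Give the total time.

Shortest PIN→HUB: PIN–TOR–HUB = 18
Best HUB to DOK: HUB–CEN–DOK costing 8
Total via HUB: 18 + 8 = 26 min.

26 min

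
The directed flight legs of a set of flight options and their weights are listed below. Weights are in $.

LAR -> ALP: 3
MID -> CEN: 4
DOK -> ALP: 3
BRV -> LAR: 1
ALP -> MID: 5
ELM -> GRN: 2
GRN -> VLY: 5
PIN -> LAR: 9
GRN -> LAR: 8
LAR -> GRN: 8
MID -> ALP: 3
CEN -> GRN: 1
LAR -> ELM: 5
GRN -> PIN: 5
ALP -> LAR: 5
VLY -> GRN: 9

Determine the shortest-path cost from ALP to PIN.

$15

Candidate routes:
ALP–LAR–ELM–GRN–PIN: 5+5+2+5 = 17
ALP–MID–CEN–GRN–PIN: 5+4+1+5 = 15
The minimum is $15 via ALP–MID–CEN–GRN–PIN.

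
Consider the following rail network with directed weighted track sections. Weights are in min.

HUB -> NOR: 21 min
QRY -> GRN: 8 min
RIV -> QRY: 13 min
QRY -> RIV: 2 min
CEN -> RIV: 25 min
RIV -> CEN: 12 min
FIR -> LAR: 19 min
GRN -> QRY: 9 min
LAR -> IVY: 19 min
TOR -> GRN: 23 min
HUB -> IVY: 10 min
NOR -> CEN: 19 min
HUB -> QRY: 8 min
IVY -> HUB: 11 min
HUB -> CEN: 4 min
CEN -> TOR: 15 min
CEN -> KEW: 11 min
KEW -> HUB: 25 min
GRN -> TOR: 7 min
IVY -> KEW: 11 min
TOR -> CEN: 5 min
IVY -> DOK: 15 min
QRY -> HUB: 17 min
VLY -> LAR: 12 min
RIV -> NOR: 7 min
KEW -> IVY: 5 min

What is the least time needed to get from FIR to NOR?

66 min

Compare a few routes:
FIR → LAR → IVY → HUB → QRY → RIV → NOR: 19+19+11+8+2+7 = 66
FIR → LAR → IVY → HUB → NOR: 19+19+11+21 = 70
The minimum is 66 min via FIR → LAR → IVY → HUB → QRY → RIV → NOR.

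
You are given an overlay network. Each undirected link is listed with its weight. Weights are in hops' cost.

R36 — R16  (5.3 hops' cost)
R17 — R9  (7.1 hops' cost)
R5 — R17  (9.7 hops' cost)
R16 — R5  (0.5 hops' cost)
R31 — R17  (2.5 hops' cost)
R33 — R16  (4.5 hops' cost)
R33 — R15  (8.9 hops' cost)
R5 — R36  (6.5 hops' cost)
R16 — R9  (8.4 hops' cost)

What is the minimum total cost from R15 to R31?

Settle nodes by increasing distance from R15:
R15: 0
R33: 8.9  (via R15)
R16: 13.4  (via R33)
R5: 13.9  (via R16)
R36: 18.7  (via R16)
R9: 21.8  (via R16)
R17: 23.6  (via R5)
R31: 26.1  (via R17)
Shortest route: R15 → R33 → R16 → R5 → R17 → R31 = 26.1 hops' cost.

26.1 hops' cost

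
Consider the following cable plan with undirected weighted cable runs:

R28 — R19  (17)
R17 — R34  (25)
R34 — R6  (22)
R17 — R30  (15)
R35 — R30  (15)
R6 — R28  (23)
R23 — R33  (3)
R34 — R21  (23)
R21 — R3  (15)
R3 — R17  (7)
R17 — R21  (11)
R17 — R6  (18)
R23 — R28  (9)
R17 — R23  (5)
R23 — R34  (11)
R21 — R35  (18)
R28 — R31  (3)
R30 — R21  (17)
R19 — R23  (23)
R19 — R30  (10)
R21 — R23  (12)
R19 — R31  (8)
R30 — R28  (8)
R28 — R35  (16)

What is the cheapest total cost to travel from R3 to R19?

Running Dijkstra from R3:
R3: 0
R17: 7  (via R3)
R23: 12  (via R17)
R21: 15  (via R3)
R33: 15  (via R23)
R28: 21  (via R23)
R30: 22  (via R17)
R34: 23  (via R23)
R31: 24  (via R28)
R6: 25  (via R17)
R19: 32  (via R30)
Shortest route: R3 → R17 → R30 → R19 = 32.

32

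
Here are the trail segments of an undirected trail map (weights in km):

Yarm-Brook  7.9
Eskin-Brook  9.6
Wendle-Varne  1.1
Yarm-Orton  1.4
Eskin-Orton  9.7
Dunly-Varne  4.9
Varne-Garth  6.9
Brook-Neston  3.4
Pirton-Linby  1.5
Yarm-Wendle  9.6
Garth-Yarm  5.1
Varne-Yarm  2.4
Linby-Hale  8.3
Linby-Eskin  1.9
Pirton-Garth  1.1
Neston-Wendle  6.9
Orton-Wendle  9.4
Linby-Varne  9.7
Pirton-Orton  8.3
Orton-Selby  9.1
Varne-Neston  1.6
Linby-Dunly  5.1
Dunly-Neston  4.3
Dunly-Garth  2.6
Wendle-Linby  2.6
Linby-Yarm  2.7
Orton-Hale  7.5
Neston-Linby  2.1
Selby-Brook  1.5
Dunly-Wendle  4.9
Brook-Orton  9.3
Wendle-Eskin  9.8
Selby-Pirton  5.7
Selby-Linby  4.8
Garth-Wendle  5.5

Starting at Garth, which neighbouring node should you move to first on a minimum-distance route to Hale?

Compare a few routes:
Garth → Yarm → Orton → Hale: 5.1+1.4+7.5 = 14
Garth → Pirton → Linby → Hale: 1.1+1.5+8.3 = 10.9
Garth → Pirton → Linby → Yarm → Orton → Hale: 1.1+1.5+2.7+1.4+7.5 = 14.2
Cheapest is Garth → Pirton → Linby → Hale at 10.9 km.
So from Garth the first move is to Pirton.

Pirton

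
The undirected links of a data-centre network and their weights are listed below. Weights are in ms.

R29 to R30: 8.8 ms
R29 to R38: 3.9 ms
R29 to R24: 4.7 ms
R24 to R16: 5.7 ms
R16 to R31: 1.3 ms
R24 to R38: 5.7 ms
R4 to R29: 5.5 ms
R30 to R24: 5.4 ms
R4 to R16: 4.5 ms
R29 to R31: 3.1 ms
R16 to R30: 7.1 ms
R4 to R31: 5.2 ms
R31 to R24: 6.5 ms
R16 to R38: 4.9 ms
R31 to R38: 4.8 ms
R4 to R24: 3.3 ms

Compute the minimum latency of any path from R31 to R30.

Compare a few routes:
R31 → R16 → R30: 1.3+7.1 = 8.4
R31 → R24 → R30: 6.5+5.4 = 11.9
R31 → R29 → R30: 3.1+8.8 = 11.9
Cheapest is R31 → R16 → R30 at 8.4 ms.

8.4 ms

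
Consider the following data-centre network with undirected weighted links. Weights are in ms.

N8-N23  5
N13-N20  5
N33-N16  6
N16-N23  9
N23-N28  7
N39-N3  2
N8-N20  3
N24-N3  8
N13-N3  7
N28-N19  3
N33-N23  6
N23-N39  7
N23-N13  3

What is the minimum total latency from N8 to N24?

22 ms

Running Dijkstra from N8:
N8: 0
N20: 3  (via N8)
N23: 5  (via N8)
N13: 8  (via N20)
N33: 11  (via N23)
N28: 12  (via N23)
N39: 12  (via N23)
N16: 14  (via N23)
N3: 14  (via N39)
N19: 15  (via N28)
N24: 22  (via N3)
Shortest route: N8–N23–N39–N3–N24 = 22 ms.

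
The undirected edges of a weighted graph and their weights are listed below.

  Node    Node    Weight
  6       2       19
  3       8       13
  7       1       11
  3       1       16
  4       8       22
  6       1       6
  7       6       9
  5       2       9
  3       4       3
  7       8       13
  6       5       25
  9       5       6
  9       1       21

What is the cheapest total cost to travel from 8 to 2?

41

Shortest distances from 8:
8: 0
3: 13  (via 8)
7: 13  (via 8)
4: 16  (via 3)
6: 22  (via 7)
1: 24  (via 7)
2: 41  (via 6)
Shortest route: 8 → 7 → 6 → 2 = 41.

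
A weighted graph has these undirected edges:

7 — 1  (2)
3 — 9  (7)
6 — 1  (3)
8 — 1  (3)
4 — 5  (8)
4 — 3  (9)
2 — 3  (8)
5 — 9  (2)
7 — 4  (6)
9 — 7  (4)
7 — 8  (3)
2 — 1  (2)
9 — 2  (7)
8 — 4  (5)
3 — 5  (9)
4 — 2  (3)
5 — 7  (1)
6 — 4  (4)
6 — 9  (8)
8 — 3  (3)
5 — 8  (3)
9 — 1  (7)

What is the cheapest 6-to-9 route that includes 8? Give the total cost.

Shortest 6→8: 6–1–8 = 6
Best 8 to 9: 8–5–9 costing 5
Total via 8: 6 + 5 = 11.

11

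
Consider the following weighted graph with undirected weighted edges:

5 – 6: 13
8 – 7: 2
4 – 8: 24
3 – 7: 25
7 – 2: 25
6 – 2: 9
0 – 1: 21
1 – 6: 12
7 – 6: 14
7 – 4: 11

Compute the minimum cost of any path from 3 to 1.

Candidate routes:
3 → 7 → 6 → 1: 25+14+12 = 51
3 → 7 → 2 → 6 → 1: 25+25+9+12 = 71
Cheapest is 3 → 7 → 6 → 1 at 51.

51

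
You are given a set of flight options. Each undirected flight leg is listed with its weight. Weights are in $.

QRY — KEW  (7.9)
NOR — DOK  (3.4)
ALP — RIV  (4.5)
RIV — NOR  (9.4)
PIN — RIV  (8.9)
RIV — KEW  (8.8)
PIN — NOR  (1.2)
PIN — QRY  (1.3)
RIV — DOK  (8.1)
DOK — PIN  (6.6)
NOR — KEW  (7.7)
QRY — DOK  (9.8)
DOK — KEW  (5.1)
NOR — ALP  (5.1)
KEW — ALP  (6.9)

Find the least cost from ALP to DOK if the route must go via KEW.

$12

Best ALP to KEW: ALP–KEW costing 6.9
Shortest KEW→DOK: KEW–DOK = 5.1
Total via KEW: 6.9 + 5.1 = $12.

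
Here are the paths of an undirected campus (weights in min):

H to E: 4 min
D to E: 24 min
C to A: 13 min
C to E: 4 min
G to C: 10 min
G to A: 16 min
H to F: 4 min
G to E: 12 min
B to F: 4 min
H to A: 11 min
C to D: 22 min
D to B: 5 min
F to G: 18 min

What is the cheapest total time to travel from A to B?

19 min

Settle nodes by increasing distance from A:
A: 0
H: 11  (via A)
C: 13  (via A)
E: 15  (via H)
F: 15  (via H)
G: 16  (via A)
B: 19  (via F)
Shortest route: A–H–F–B = 19 min.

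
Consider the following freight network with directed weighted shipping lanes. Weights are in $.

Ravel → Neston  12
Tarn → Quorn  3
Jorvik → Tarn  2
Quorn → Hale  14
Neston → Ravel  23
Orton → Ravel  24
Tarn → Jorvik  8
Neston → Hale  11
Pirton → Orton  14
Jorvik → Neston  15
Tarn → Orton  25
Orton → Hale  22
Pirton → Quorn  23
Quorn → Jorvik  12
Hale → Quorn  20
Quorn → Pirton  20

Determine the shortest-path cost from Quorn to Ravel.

Compare a few routes:
Quorn–Jorvik–Tarn–Orton–Ravel: 12+2+25+24 = 63
Quorn–Pirton–Orton–Ravel: 20+14+24 = 58
Quorn–Jorvik–Neston–Ravel: 12+15+23 = 50
The minimum is $50 via Quorn–Jorvik–Neston–Ravel.

$50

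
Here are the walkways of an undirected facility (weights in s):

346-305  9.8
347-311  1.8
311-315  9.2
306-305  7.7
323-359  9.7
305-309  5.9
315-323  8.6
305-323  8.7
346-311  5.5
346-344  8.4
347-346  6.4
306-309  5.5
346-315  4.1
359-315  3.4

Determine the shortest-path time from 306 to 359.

25 s

Compare a few routes:
306–305–346–315–359: 7.7+9.8+4.1+3.4 = 25
306–305–323–359: 7.7+8.7+9.7 = 26.1
Cheapest is 306–305–346–315–359 at 25 s.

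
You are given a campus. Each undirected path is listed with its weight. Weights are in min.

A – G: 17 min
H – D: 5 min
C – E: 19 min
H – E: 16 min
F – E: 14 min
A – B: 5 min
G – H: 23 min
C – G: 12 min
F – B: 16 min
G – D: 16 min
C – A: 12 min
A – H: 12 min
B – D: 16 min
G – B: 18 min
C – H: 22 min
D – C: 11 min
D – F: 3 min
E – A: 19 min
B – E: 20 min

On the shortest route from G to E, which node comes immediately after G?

C

Candidate routes:
G - C - E: 12+19 = 31
G - D - F - E: 16+3+14 = 33
Cheapest is G - C - E at 31 min.
So from G the first move is to C.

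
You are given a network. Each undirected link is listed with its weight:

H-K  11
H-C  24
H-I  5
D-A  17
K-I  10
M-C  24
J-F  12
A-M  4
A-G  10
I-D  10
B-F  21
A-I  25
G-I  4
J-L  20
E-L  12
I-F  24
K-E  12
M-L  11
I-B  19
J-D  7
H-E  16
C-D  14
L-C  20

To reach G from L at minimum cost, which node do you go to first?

Candidate routes:
L → M → A → G: 11+4+10 = 25
L → E → K → I → G: 12+12+10+4 = 38
L → E → H → I → G: 12+16+5+4 = 37
Cheapest is L → M → A → G at 25.
So from L the first move is to M.

M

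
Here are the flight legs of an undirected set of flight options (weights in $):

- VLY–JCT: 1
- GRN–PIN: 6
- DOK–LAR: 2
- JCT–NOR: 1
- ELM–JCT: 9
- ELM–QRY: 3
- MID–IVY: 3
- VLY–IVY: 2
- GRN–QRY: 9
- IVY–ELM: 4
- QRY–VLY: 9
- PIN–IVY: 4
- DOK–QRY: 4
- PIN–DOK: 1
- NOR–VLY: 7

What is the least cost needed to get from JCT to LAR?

Candidate routes:
JCT - VLY - QRY - DOK - LAR: 1+9+4+2 = 16
JCT - VLY - IVY - PIN - DOK - LAR: 1+2+4+1+2 = 10
JCT - VLY - IVY - ELM - QRY - DOK - LAR: 1+2+4+3+4+2 = 16
Cheapest is JCT - VLY - IVY - PIN - DOK - LAR at $10.

$10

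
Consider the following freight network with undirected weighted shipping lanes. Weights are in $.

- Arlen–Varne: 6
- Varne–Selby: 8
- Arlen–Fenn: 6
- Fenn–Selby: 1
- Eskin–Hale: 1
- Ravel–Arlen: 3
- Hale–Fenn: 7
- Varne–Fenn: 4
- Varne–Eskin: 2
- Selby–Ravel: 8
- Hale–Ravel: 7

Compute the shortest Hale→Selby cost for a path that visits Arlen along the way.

Shortest Hale→Arlen: Hale → Eskin → Varne → Arlen = 9
Best Arlen to Selby: Arlen → Fenn → Selby costing 7
Total via Arlen: 9 + 7 = $16.

$16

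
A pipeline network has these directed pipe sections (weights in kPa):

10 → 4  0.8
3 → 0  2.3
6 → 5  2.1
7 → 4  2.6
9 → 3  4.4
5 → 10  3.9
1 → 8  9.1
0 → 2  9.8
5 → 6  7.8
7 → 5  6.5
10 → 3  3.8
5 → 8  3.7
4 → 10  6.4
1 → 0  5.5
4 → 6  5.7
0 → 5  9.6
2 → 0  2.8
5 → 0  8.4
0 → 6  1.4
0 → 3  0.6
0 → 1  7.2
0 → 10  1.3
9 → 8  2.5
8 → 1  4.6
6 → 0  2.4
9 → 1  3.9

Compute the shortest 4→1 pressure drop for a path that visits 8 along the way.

Best 4 to 8: 4 → 6 → 5 → 8 costing 11.5
Shortest 8→1: 8 → 1 = 4.6
Total via 8: 11.5 + 4.6 = 16.1 kPa.

16.1 kPa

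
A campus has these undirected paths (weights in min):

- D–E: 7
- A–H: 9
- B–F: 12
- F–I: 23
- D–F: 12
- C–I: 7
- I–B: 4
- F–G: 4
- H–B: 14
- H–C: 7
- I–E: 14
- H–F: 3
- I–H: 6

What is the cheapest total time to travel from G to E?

23 min

Candidate routes:
G - F - H - I - E: 4+3+6+14 = 27
G - F - B - I - E: 4+12+4+14 = 34
G - F - D - E: 4+12+7 = 23
The minimum is 23 min via G - F - D - E.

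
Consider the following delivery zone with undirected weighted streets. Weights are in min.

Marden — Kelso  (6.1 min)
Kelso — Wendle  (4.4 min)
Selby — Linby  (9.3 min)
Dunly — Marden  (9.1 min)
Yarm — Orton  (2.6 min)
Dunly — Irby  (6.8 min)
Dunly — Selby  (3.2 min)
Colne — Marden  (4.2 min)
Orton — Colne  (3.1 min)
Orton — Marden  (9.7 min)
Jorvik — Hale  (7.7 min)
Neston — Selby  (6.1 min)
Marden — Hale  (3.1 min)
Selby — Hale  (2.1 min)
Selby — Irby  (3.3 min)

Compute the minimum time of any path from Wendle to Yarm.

Compare a few routes:
Wendle → Kelso → Marden → Colne → Orton → Yarm: 4.4+6.1+4.2+3.1+2.6 = 20.4
Wendle → Kelso → Marden → Orton → Yarm: 4.4+6.1+9.7+2.6 = 22.8
The minimum is 20.4 min via Wendle → Kelso → Marden → Colne → Orton → Yarm.

20.4 min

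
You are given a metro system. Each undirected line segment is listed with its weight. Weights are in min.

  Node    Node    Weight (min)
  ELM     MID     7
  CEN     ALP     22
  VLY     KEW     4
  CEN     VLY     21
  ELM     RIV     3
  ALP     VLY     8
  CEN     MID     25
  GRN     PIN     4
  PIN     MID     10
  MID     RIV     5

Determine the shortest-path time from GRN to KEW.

64 min

Running Dijkstra from GRN:
GRN: 0
PIN: 4  (via GRN)
MID: 14  (via PIN)
RIV: 19  (via MID)
ELM: 21  (via MID)
CEN: 39  (via MID)
VLY: 60  (via CEN)
ALP: 61  (via CEN)
KEW: 64  (via VLY)
Shortest route: GRN–PIN–MID–CEN–VLY–KEW = 64 min.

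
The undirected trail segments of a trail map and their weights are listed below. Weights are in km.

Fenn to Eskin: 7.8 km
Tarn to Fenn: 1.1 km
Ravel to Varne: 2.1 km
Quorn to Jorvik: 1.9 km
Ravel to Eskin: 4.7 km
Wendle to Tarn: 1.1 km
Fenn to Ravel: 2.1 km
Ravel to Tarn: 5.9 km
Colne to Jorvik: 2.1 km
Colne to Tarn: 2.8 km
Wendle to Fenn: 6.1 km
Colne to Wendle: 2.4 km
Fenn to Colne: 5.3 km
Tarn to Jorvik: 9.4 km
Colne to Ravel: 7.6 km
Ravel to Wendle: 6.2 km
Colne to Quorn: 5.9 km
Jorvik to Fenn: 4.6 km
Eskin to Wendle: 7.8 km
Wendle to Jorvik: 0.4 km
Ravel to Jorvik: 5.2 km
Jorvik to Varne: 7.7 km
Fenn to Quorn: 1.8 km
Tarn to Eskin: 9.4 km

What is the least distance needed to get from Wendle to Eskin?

Settle nodes by increasing distance from Wendle:
Wendle: 0
Jorvik: 0.4  (via Wendle)
Tarn: 1.1  (via Wendle)
Fenn: 2.2  (via Tarn)
Quorn: 2.3  (via Jorvik)
Colne: 2.4  (via Wendle)
Ravel: 4.3  (via Fenn)
Varne: 6.4  (via Ravel)
Eskin: 7.8  (via Wendle)
Shortest route: Wendle–Eskin = 7.8 km.

7.8 km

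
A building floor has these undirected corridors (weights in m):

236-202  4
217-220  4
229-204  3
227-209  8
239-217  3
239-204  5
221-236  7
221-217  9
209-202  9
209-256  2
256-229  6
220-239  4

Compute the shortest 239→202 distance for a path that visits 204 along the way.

Shortest 239→204: 239 → 204 = 5
Shortest 204→202: 204 → 229 → 256 → 209 → 202 = 20
Total via 204: 5 + 20 = 25 m.

25 m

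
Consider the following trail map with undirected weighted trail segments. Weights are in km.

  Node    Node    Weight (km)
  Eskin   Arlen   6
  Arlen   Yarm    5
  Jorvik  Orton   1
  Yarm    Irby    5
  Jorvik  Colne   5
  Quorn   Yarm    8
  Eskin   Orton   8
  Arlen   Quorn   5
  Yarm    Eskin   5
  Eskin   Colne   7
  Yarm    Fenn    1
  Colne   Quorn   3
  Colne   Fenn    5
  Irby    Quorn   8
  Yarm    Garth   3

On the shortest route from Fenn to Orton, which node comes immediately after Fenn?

Enumerating some paths:
Fenn → Colne → Jorvik → Orton: 5+5+1 = 11
Fenn → Yarm → Eskin → Orton: 1+5+8 = 14
The minimum is 11 km via Fenn → Colne → Jorvik → Orton.
So from Fenn the first move is to Colne.

Colne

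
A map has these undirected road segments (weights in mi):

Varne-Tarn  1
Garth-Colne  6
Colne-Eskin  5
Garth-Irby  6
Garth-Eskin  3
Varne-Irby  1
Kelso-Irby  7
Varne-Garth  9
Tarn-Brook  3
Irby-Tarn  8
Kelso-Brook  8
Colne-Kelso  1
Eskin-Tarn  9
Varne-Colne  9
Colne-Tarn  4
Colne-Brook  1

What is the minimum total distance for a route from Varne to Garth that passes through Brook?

Best Varne to Brook: Varne–Tarn–Brook costing 4
Shortest Brook→Garth: Brook–Colne–Garth = 7
Total via Brook: 4 + 7 = 11 mi.

11 mi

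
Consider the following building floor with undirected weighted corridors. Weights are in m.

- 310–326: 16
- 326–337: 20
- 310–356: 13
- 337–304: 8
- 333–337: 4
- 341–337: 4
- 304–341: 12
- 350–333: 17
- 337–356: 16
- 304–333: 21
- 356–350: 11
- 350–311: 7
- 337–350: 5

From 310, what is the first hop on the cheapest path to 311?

Candidate routes:
310 - 356 - 337 - 350 - 311: 13+16+5+7 = 41
310 - 356 - 350 - 311: 13+11+7 = 31
The minimum is 31 m via 310 - 356 - 350 - 311.
So from 310 the first move is to 356.

356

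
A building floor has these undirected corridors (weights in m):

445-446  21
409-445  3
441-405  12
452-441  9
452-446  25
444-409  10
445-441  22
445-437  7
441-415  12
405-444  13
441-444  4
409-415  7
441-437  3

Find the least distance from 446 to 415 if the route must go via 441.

Best 446 to 441: 446 → 445 → 437 → 441 costing 31
Best 441 to 415: 441 → 415 costing 12
Total via 441: 31 + 12 = 43 m.

43 m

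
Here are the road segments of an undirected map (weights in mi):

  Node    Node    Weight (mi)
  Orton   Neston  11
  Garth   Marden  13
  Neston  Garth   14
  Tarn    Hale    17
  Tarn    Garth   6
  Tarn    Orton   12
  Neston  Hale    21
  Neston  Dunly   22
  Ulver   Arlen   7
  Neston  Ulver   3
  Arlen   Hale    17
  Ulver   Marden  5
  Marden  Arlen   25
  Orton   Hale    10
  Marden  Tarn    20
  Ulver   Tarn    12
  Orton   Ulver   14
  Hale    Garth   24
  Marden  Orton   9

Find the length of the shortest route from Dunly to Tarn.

Compare a few routes:
Dunly - Neston - Ulver - Tarn: 22+3+12 = 37
Dunly - Neston - Garth - Tarn: 22+14+6 = 42
Dunly - Neston - Orton - Tarn: 22+11+12 = 45
The minimum is 37 mi via Dunly - Neston - Ulver - Tarn.

37 mi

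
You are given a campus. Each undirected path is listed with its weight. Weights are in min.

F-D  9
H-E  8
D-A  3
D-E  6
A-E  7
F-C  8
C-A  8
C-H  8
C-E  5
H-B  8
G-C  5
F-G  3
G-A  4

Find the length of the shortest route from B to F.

Compare a few routes:
B–H–E–A–G–F: 8+8+7+4+3 = 30
B–H–C–F: 8+8+8 = 24
B–H–E–C–G–F: 8+8+5+5+3 = 29
B–H–E–C–F: 8+8+5+8 = 29
The minimum is 24 min via B–H–C–F.

24 min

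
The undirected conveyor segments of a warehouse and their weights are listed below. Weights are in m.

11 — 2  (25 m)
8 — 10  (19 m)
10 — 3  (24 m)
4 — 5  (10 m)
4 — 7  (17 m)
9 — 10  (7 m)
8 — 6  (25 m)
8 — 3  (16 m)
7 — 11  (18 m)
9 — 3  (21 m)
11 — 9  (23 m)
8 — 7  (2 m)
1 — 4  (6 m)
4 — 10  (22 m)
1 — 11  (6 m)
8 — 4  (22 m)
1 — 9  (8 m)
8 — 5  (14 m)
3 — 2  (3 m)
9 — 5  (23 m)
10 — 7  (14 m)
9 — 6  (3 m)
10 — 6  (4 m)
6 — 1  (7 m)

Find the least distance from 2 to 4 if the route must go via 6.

40 m

Best 2 to 6: 2–3–9–6 costing 27
Best 6 to 4: 6–1–4 costing 13
Total via 6: 27 + 13 = 40 m.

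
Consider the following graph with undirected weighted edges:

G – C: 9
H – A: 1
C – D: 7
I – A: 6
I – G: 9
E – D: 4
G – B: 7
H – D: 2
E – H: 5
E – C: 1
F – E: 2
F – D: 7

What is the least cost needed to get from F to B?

19

Shortest distances from F:
F: 0
E: 2  (via F)
C: 3  (via E)
D: 6  (via E)
H: 7  (via E)
A: 8  (via H)
G: 12  (via C)
I: 14  (via A)
B: 19  (via G)
Shortest route: F → E → C → G → B = 19.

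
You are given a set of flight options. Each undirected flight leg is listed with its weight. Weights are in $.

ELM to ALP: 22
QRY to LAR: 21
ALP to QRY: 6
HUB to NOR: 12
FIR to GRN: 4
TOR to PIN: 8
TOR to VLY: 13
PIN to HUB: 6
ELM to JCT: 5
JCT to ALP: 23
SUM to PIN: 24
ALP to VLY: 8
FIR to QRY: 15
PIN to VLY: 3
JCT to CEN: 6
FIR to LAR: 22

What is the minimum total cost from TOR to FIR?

Enumerating some paths:
TOR → VLY → ALP → QRY → LAR → FIR: 13+8+6+21+22 = 70
TOR → VLY → ALP → QRY → FIR: 13+8+6+15 = 42
TOR → PIN → VLY → ALP → QRY → LAR → FIR: 8+3+8+6+21+22 = 68
TOR → PIN → VLY → ALP → QRY → FIR: 8+3+8+6+15 = 40
The minimum is $40 via TOR → PIN → VLY → ALP → QRY → FIR.

$40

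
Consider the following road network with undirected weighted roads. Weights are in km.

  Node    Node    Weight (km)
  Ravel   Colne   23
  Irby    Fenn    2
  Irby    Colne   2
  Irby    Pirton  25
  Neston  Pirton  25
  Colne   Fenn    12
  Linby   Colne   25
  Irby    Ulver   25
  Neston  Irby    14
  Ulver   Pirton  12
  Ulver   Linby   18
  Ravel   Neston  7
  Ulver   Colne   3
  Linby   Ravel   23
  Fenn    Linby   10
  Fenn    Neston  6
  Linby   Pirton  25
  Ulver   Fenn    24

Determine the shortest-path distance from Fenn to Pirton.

19 km

Candidate routes:
Fenn → Irby → Colne → Ulver → Pirton: 2+2+3+12 = 19
Fenn → Colne → Ulver → Pirton: 12+3+12 = 27
Fenn → Irby → Pirton: 2+25 = 27
The minimum is 19 km via Fenn → Irby → Colne → Ulver → Pirton.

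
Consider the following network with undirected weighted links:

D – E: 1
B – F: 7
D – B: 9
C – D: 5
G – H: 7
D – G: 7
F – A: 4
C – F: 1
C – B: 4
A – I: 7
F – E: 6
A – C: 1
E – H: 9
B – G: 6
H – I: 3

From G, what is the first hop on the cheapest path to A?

B

Candidate routes:
G–B–F–C–A: 6+7+1+1 = 15
G–B–C–A: 6+4+1 = 11
G–D–C–A: 7+5+1 = 13
Cheapest is G–B–C–A at 11.
So from G the first move is to B.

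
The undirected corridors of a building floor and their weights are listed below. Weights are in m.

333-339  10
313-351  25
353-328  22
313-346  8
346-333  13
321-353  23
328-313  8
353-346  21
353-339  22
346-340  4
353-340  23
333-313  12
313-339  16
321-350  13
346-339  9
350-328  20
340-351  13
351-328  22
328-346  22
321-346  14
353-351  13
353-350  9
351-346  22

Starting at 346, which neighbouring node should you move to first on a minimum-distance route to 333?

333

Enumerating some paths:
346–339–333: 9+10 = 19
346–333: 13 = 13
Cheapest is 346–333 at 13 m.
So from 346 the first move is to 333.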